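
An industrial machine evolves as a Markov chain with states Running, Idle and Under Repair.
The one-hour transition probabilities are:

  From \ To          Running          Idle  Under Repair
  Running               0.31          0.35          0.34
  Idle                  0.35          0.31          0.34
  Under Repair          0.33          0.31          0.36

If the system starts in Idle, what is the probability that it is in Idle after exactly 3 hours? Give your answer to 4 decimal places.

Propagate the distribution vector 3 hours from Idle.
After 0 hours: (0.0000, 1.0000, 0.0000)
After 1 hour: (0.3500, 0.3100, 0.3400)
After 2 hours: (0.3292, 0.3240, 0.3468)
After 3 hours: (0.3299, 0.3232, 0.3469)
P(in Idle after 3 hours) = 0.3232

0.3232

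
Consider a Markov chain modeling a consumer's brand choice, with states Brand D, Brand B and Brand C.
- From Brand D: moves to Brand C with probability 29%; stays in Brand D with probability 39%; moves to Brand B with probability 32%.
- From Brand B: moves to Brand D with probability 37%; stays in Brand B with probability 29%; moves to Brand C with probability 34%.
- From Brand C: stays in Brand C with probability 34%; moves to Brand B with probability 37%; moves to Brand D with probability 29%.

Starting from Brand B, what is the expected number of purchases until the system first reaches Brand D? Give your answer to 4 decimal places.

Let t(s) be the expected number of purchases to first reach Brand D from state s, with t(Brand D) = 0. Conditioning on the first purchase:
t(Brand B) = 1 + 0.29·t(Brand B) + 0.34·t(Brand C)
t(Brand C) = 1 + 0.37·t(Brand B) + 0.34·t(Brand C)
Solving: t(Brand B) = 2.9172, t(Brand C) = 3.1505.
Expected purchases from Brand B to Brand D: 2.9172.

2.9172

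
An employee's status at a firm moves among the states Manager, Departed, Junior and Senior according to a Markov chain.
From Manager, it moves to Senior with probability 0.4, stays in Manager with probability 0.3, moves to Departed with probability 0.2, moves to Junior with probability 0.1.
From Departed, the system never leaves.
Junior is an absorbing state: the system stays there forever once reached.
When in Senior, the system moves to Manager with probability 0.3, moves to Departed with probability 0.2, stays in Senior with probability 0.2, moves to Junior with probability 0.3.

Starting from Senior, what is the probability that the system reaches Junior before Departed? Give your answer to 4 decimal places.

0.5455

Let h(s) be the probability of absorption at Junior starting from transient state s. Then h(Junior) = 1 and h(Departed) = 0. By first-step analysis:
h(Manager) = 0.3·h(Manager) + 0.2·0 + 0.1·1 + 0.4·h(Senior)
h(Senior) = 0.3·h(Manager) + 0.2·0 + 0.3·1 + 0.2·h(Senior)
Solving: h(Manager) = 0.4545, h(Senior) = 0.5455.
Starting from Senior, the probability is 0.5455.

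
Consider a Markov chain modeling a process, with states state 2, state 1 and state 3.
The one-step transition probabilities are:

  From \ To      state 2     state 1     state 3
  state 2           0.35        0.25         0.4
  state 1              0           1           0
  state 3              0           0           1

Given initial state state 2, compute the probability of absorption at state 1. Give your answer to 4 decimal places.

0.3846

Let h(s) be the probability of absorption at state 1 starting from transient state s. Then h(state 1) = 1 and h(state 3) = 0. By first-step analysis:
h(state 2) = 0.35·h(state 2) + 0.25·1 + 0.4·0
Solving: h(state 2) = 0.3846.
Starting from state 2, the probability is 0.3846.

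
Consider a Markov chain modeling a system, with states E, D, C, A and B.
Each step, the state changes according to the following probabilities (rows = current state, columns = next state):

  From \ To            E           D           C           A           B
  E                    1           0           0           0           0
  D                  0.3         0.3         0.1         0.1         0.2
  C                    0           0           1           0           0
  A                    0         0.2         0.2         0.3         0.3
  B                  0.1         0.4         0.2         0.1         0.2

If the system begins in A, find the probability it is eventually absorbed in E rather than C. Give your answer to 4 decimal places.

Let h(s) be the probability of absorption at E starting from transient state s. Then h(E) = 1 and h(C) = 0. By first-step analysis:
h(D) = 0.3·1 + 0.3·h(D) + 0.1·0 + 0.1·h(A) + 0.2·h(B)
h(A) = 0.2·h(D) + 0.2·0 + 0.3·h(A) + 0.3·h(B)
h(B) = 0.1·1 + 0.4·h(D) + 0.2·0 + 0.1·h(A) + 0.2·h(B)
Solving: h(D) = 0.6219, h(A) = 0.3852, h(B) = 0.4841.
Starting from A, the probability is 0.3852.

0.3852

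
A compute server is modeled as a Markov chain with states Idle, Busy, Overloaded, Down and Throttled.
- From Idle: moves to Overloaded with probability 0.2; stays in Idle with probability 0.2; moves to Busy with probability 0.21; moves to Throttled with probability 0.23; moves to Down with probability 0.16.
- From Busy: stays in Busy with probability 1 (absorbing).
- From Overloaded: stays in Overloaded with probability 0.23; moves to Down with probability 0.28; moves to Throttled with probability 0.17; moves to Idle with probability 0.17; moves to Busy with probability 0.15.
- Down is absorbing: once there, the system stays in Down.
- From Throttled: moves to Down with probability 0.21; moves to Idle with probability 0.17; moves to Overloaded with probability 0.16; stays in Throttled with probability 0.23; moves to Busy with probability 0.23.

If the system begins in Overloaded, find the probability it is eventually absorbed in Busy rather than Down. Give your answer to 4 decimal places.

0.4174

Let h(s) be the probability of absorption at Busy starting from transient state s. Then h(Busy) = 1 and h(Down) = 0. By first-step analysis:
h(Idle) = 0.2·h(Idle) + 0.21·1 + 0.2·h(Overloaded) + 0.16·0 + 0.23·h(Throttled)
h(Overloaded) = 0.17·h(Idle) + 0.15·1 + 0.23·h(Overloaded) + 0.28·0 + 0.17·h(Throttled)
h(Throttled) = 0.17·h(Idle) + 0.23·1 + 0.16·h(Overloaded) + 0.21·0 + 0.23·h(Throttled)
Solving: h(Idle) = 0.5100, h(Overloaded) = 0.4174, h(Throttled) = 0.4980.
Starting from Overloaded, the probability is 0.4174.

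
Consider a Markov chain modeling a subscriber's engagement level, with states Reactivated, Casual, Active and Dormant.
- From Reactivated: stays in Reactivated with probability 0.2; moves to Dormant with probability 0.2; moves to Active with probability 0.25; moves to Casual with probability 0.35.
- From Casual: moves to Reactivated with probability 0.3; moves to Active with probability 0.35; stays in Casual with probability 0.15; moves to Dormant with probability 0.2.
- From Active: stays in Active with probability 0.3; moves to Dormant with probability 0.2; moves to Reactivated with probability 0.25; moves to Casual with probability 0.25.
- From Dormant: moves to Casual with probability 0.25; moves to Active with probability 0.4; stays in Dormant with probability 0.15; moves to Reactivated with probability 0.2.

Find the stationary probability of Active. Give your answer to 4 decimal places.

Let the stationary distribution be π with π = πP and π_1 + π_2 + π_3 + π_4 = 1.
π_1 = 0.2·π_1 + 0.3·π_2 + 0.25·π_3 + 0.2·π_4
π_2 = 0.35·π_1 + 0.15·π_2 + 0.25·π_3 + 0.25·π_4
π_3 = 0.25·π_1 + 0.35·π_2 + 0.3·π_3 + 0.4·π_4
Solving with the normalization constraint gives π = (0.2409, 0.2492, 0.3195, 0.1905).
So the stationary probability of Active is 0.3195.

0.3195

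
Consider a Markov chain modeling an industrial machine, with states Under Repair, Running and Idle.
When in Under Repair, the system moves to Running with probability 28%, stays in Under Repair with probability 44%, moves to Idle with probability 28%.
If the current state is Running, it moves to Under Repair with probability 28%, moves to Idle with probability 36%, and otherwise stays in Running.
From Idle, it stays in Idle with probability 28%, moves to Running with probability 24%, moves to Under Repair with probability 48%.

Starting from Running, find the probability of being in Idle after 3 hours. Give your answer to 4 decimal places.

0.3036

Propagate the distribution vector 3 hours from Running.
After 0 hours: (0.0000, 1.0000, 0.0000)
After 1 hour: (0.2800, 0.3600, 0.3600)
After 2 hours: (0.3968, 0.2944, 0.3088)
After 3 hours: (0.4052, 0.2912, 0.3036)
P(in Idle after 3 hours) = 0.3036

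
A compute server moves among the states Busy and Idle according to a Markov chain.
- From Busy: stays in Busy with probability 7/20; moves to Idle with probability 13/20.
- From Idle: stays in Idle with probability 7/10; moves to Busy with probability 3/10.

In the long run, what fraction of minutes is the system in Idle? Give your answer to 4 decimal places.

0.6842

Let the stationary distribution be π with π = πP and π_1 + π_2 = 1.
π_1 = 0.35·π_1 + 0.3·π_2
Solving with the normalization constraint gives π = (0.3158, 0.6842).
So the stationary probability of Idle is 0.6842.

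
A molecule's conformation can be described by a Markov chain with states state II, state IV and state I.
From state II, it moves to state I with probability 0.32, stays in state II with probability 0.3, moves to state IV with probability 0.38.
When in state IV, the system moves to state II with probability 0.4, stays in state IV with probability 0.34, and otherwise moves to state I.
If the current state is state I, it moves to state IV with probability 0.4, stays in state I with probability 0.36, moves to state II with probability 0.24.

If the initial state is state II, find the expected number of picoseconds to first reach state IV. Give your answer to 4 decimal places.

Let t(s) be the expected number of picoseconds to first reach state IV from state s, with t(state IV) = 0. Conditioning on the first picosecond:
t(state II) = 1 + 0.3·t(state II) + 0.32·t(state I)
t(state I) = 1 + 0.24·t(state II) + 0.36·t(state I)
Solving: t(state II) = 2.5862, t(state I) = 2.5323.
Expected picoseconds from state II to state IV: 2.5862.

2.5862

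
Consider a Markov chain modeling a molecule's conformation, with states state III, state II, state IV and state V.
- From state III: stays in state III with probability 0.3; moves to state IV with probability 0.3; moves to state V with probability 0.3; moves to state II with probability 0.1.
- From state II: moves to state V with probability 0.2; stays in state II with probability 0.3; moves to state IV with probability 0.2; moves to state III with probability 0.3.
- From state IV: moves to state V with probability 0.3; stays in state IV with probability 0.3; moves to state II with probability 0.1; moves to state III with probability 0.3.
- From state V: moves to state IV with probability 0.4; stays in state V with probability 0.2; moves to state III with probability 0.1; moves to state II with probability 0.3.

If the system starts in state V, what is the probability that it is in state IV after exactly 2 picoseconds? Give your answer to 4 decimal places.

Propagate the distribution vector 2 picoseconds from state V.
After 0 picoseconds: (0.0000, 0.0000, 0.0000, 1.0000)
After 1 picosecond: (0.1000, 0.3000, 0.4000, 0.2000)
After 2 picoseconds: (0.2600, 0.2000, 0.2900, 0.2500)
P(in state IV after 2 picoseconds) = 0.2900

0.2900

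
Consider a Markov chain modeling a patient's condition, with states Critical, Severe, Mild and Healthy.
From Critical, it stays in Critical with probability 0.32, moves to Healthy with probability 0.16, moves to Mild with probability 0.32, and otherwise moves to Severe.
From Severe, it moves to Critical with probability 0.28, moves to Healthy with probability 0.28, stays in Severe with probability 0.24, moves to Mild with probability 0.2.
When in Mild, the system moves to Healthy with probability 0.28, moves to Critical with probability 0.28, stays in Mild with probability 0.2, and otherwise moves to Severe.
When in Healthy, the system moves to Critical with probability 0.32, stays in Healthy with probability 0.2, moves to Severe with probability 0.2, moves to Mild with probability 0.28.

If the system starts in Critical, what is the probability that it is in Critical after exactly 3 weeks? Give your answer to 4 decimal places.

Propagate the distribution vector 3 weeks from Critical.
After 0 weeks: (1.0000, 0.0000, 0.0000, 0.0000)
After 1 week: (0.3200, 0.2000, 0.3200, 0.1600)
After 2 weeks: (0.2992, 0.2208, 0.2512, 0.2288)
After 3 weeks: (0.3011, 0.2189, 0.2542, 0.2258)
P(in Critical after 3 weeks) = 0.3011

0.3011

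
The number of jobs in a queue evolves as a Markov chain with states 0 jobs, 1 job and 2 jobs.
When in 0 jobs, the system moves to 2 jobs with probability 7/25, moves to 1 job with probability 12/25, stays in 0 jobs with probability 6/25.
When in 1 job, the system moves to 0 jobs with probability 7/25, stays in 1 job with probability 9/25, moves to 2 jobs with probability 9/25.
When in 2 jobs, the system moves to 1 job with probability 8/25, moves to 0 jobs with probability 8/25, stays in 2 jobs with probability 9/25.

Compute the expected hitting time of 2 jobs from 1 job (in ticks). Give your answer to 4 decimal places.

2.9545

Let t(s) be the expected number of ticks to first reach 2 jobs from state s, with t(2 jobs) = 0. Conditioning on the first tick:
t(0 jobs) = 1 + 0.24·t(0 jobs) + 0.48·t(1 job)
t(1 job) = 1 + 0.28·t(0 jobs) + 0.36·t(1 job)
Solving: t(0 jobs) = 3.1818, t(1 job) = 2.9545.
Expected ticks from 1 job to 2 jobs: 2.9545.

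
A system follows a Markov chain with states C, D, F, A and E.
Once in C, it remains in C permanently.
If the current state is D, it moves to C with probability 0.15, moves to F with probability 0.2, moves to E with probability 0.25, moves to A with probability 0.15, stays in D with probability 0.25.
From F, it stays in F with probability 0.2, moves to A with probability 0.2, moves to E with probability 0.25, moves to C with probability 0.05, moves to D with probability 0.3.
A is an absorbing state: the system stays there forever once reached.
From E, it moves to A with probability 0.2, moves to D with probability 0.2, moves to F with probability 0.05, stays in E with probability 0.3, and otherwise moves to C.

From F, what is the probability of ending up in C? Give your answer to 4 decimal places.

Let h(s) be the probability of absorption at C starting from transient state s. Then h(C) = 1 and h(A) = 0. By first-step analysis:
h(D) = 0.15·1 + 0.25·h(D) + 0.2·h(F) + 0.15·0 + 0.25·h(E)
h(F) = 0.05·1 + 0.3·h(D) + 0.2·h(F) + 0.2·0 + 0.25·h(E)
h(E) = 0.25·1 + 0.2·h(D) + 0.05·h(F) + 0.2·0 + 0.3·h(E)
Solving: h(D) = 0.4835, h(F) = 0.4077, h(E) = 0.5244.
Starting from F, the probability is 0.4077.

0.4077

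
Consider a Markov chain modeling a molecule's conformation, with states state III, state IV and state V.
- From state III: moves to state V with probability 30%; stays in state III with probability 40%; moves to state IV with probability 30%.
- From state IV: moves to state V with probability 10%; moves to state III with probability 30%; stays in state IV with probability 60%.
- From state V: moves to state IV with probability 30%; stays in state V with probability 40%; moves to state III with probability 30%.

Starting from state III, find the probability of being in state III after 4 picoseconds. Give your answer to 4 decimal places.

0.3334

Propagate the distribution vector 4 picoseconds from state III.
After 0 picoseconds: (1.0000, 0.0000, 0.0000)
After 1 picosecond: (0.4000, 0.3000, 0.3000)
After 2 picoseconds: (0.3400, 0.3900, 0.2700)
After 3 picoseconds: (0.3340, 0.4170, 0.2490)
After 4 picoseconds: (0.3334, 0.4251, 0.2415)
P(in state III after 4 picoseconds) = 0.3334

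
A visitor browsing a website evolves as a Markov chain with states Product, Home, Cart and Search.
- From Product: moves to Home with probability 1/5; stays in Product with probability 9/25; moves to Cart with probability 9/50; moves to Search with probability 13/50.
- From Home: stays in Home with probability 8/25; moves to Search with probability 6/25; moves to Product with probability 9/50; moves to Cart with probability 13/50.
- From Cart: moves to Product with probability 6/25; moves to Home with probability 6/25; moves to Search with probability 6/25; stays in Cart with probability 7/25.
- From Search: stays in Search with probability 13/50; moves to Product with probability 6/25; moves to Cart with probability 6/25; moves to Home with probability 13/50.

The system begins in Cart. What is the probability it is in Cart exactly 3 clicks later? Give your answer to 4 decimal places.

Propagate the distribution vector 3 clicks from Cart.
After 0 clicks: (0.0000, 0.0000, 1.0000, 0.0000)
After 1 click: (0.2400, 0.2400, 0.2800, 0.2400)
After 2 clicks: (0.2544, 0.2544, 0.2416, 0.2496)
After 3 clicks: (0.2553, 0.2552, 0.2395, 0.2501)
P(in Cart after 3 clicks) = 0.2395

0.2395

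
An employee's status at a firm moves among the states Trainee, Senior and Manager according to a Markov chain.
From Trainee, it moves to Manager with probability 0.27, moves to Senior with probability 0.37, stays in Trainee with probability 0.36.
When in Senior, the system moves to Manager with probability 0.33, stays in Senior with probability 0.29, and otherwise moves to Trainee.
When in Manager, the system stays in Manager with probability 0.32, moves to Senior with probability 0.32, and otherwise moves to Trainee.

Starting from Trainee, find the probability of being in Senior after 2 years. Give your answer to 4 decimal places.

Sum over the intermediate state after 1 year:
P = P(Trainee→Trainee)·P(Trainee→Senior) + P(Trainee→Senior)·P(Senior→Senior) + P(Trainee→Manager)·P(Manager→Senior)
  = 0.36×0.37 + 0.37×0.29 + 0.27×0.32
  = 0.1332 + 0.1073 + 0.0864 = 0.3269

0.3269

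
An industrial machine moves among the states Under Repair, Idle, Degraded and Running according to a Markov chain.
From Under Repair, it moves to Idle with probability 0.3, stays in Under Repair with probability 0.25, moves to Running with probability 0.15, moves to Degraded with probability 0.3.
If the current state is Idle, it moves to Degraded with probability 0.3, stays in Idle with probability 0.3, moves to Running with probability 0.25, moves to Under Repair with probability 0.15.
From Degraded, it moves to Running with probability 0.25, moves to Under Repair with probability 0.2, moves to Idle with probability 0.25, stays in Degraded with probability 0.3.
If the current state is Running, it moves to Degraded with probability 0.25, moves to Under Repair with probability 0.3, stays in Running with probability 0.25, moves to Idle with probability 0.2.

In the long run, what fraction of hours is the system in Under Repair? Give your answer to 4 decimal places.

0.2207

Let the stationary distribution be π with π = πP and π_1 + π_2 + π_3 + π_4 = 1.
π_1 = 0.25·π_1 + 0.15·π_2 + 0.2·π_3 + 0.3·π_4
π_2 = 0.3·π_1 + 0.3·π_2 + 0.25·π_3 + 0.2·π_4
π_3 = 0.3·π_1 + 0.3·π_2 + 0.3·π_3 + 0.25·π_4
Solving with the normalization constraint gives π = (0.2207, 0.2628, 0.2886, 0.2279).
So the stationary probability of Under Repair is 0.2207.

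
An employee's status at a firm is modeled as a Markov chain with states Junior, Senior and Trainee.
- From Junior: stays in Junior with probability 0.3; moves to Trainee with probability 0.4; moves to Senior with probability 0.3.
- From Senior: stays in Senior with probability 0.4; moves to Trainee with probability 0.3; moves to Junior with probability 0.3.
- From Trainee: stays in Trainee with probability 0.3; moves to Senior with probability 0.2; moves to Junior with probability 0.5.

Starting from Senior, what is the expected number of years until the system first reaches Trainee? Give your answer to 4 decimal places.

Let t(s) be the expected number of years to first reach Trainee from state s, with t(Trainee) = 0. Conditioning on the first year:
t(Junior) = 1 + 0.3·t(Junior) + 0.3·t(Senior)
t(Senior) = 1 + 0.3·t(Junior) + 0.4·t(Senior)
Solving: t(Junior) = 2.7273, t(Senior) = 3.0303.
Expected years from Senior to Trainee: 3.0303.

3.0303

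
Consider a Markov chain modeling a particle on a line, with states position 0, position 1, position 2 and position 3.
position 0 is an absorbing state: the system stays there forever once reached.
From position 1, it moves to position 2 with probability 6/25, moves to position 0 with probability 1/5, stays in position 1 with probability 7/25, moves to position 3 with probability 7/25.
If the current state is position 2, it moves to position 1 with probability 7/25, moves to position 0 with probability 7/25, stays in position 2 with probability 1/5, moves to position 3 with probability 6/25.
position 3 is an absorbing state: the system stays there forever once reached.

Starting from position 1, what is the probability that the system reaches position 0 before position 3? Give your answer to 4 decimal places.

Let h(s) be the probability of absorption at position 0 starting from transient state s. Then h(position 0) = 1 and h(position 3) = 0. By first-step analysis:
h(position 1) = 0.2·1 + 0.28·h(position 1) + 0.24·h(position 2) + 0.28·0
h(position 2) = 0.28·1 + 0.28·h(position 1) + 0.2·h(position 2) + 0.24·0
Solving: h(position 1) = 0.4465, h(position 2) = 0.5063.
Starting from position 1, the probability is 0.4465.

0.4465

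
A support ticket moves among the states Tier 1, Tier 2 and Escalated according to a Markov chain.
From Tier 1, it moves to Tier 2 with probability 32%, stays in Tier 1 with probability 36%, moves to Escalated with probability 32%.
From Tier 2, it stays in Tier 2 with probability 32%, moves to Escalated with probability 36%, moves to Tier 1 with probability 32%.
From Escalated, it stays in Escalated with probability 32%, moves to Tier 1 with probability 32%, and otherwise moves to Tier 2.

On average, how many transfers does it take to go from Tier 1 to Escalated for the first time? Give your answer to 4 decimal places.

Let t(s) be the expected number of transfers to first reach Escalated from state s, with t(Escalated) = 0. Conditioning on the first transfer:
t(Tier 1) = 1 + 0.36·t(Tier 1) + 0.32·t(Tier 2)
t(Tier 2) = 1 + 0.32·t(Tier 1) + 0.32·t(Tier 2)
Solving: t(Tier 1) = 3.0048, t(Tier 2) = 2.8846.
Expected transfers from Tier 1 to Escalated: 3.0048.

3.0048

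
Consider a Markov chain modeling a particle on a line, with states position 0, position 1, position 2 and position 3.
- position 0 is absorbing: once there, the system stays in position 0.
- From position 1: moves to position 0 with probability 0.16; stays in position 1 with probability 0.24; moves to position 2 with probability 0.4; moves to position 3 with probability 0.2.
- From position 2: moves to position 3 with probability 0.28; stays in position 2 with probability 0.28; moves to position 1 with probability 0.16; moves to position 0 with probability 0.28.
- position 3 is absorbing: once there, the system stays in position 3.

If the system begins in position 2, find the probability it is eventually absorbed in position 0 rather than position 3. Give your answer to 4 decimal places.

0.4934

Let h(s) be the probability of absorption at position 0 starting from transient state s. Then h(position 0) = 1 and h(position 3) = 0. By first-step analysis:
h(position 1) = 0.16·1 + 0.24·h(position 1) + 0.4·h(position 2) + 0.2·0
h(position 2) = 0.28·1 + 0.16·h(position 1) + 0.28·h(position 2) + 0.28·0
Solving: h(position 1) = 0.4702, h(position 2) = 0.4934.
Starting from position 2, the probability is 0.4934.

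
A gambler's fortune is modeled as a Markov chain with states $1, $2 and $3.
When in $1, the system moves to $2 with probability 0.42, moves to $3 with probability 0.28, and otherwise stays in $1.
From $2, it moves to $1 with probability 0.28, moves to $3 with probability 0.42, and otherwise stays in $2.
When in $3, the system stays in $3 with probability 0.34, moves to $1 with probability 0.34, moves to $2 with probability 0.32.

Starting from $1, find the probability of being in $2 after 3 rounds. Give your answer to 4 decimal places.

0.3434

Propagate the distribution vector 3 rounds from $1.
After 0 rounds: (1.0000, 0.0000, 0.0000)
After 1 round: (0.3000, 0.4200, 0.2800)
After 2 rounds: (0.3028, 0.3416, 0.3556)
After 3 rounds: (0.3074, 0.3434, 0.3492)
P(in $2 after 3 rounds) = 0.3434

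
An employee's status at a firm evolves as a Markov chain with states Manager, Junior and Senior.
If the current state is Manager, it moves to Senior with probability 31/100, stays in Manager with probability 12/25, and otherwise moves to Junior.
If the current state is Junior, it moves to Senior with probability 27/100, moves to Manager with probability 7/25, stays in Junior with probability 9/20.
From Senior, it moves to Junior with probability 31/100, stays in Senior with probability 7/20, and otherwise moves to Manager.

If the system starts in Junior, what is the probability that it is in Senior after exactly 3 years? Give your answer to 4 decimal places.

0.3083

Propagate the distribution vector 3 years from Junior.
After 0 years: (0.0000, 1.0000, 0.0000)
After 1 year: (0.2800, 0.4500, 0.2700)
After 2 years: (0.3522, 0.3450, 0.3028)
After 3 years: (0.3686, 0.3231, 0.3083)
P(in Senior after 3 years) = 0.3083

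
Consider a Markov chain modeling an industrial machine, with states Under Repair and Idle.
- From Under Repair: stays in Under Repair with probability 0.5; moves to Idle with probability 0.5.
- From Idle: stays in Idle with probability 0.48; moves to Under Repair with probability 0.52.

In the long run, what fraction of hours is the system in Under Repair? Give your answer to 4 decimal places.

0.5098

Let the stationary distribution be π with π = πP and π_1 + π_2 = 1.
π_1 = 0.5·π_1 + 0.52·π_2
Solving with the normalization constraint gives π = (0.5098, 0.4902).
So the stationary probability of Under Repair is 0.5098.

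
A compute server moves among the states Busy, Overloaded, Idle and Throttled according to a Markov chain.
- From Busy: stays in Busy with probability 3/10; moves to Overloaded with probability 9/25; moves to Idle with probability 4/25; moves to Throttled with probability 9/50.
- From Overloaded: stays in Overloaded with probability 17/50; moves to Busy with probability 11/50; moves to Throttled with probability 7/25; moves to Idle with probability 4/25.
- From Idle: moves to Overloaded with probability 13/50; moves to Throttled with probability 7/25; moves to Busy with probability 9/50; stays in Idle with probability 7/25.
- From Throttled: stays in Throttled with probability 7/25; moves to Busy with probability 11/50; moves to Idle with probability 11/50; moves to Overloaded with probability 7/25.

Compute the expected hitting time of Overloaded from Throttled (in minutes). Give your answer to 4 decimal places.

Let t(s) be the expected number of minutes to first reach Overloaded from state s, with t(Overloaded) = 0. Conditioning on the first minute:
t(Busy) = 1 + 0.3·t(Busy) + 0.16·t(Idle) + 0.18·t(Throttled)
t(Idle) = 1 + 0.18·t(Busy) + 0.28·t(Idle) + 0.28·t(Throttled)
t(Throttled) = 1 + 0.22·t(Busy) + 0.22·t(Idle) + 0.28·t(Throttled)
Solving: t(Busy) = 3.1002, t(Idle) = 3.4868, t(Throttled) = 3.4016.
Expected minutes from Throttled to Overloaded: 3.4016.

3.4016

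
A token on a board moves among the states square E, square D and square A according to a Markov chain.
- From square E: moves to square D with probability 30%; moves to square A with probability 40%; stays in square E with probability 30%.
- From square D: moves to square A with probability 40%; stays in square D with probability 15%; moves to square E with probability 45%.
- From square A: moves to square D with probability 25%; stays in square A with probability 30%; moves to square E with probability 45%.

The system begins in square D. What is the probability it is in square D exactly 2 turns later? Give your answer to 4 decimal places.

Sum over the intermediate state after 1 turn:
P = P(square D→square E)·P(square E→square D) + P(square D→square D)·P(square D→square D) + P(square D→square A)·P(square A→square D)
  = 0.45×0.3 + 0.15×0.15 + 0.4×0.25
  = 0.1350 + 0.0225 + 0.1000 = 0.2575

0.2575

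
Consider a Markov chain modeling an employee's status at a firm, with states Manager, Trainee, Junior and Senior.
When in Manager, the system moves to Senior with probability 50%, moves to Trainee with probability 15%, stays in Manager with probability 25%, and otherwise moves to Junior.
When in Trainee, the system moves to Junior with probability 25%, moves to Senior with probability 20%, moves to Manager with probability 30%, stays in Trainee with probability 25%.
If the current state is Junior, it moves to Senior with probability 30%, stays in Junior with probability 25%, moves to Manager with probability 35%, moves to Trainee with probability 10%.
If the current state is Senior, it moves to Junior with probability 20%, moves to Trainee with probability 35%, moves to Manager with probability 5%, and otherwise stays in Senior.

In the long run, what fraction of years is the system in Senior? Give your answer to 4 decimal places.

Let the stationary distribution be π with π = πP and π_1 + π_2 + π_3 + π_4 = 1.
π_1 = 0.25·π_1 + 0.3·π_2 + 0.35·π_3 + 0.05·π_4
π_2 = 0.15·π_1 + 0.25·π_2 + 0.1·π_3 + 0.35·π_4
π_3 = 0.1·π_1 + 0.25·π_2 + 0.25·π_3 + 0.2·π_4
Solving with the normalization constraint gives π = (0.2109, 0.2342, 0.2006, 0.3542).
So the stationary probability of Senior is 0.3542.

0.3542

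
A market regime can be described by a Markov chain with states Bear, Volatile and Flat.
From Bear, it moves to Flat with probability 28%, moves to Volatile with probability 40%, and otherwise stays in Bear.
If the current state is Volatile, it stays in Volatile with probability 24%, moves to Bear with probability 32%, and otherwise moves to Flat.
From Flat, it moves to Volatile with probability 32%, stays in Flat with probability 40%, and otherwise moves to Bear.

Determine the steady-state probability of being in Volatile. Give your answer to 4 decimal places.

0.3189

Let the stationary distribution be π with π = πP and π_1 + π_2 + π_3 = 1.
π_1 = 0.32·π_1 + 0.32·π_2 + 0.28·π_3
π_2 = 0.4·π_1 + 0.24·π_2 + 0.32·π_3
Solving with the normalization constraint gives π = (0.3050, 0.3189, 0.3762).
So the stationary probability of Volatile is 0.3189.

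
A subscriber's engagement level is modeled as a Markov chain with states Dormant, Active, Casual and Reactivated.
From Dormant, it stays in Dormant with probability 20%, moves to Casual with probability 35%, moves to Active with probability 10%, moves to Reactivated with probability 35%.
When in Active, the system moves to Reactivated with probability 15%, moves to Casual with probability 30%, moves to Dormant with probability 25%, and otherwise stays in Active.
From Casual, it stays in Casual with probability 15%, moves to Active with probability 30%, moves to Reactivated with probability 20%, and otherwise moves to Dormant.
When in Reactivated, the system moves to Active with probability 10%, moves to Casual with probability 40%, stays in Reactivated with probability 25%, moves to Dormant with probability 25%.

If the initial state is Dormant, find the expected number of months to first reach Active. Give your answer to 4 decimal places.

6.2251

Let t(s) be the expected number of months to first reach Active from state s, with t(Active) = 0. Conditioning on the first month:
t(Dormant) = 1 + 0.2·t(Dormant) + 0.35·t(Casual) + 0.35·t(Reactivated)
t(Casual) = 1 + 0.35·t(Dormant) + 0.15·t(Casual) + 0.2·t(Reactivated)
t(Reactivated) = 1 + 0.25·t(Dormant) + 0.4·t(Casual) + 0.25·t(Reactivated)
Solving: t(Dormant) = 6.2251, t(Casual) = 5.1934, t(Reactivated) = 6.1782.
Expected months from Dormant to Active: 6.2251.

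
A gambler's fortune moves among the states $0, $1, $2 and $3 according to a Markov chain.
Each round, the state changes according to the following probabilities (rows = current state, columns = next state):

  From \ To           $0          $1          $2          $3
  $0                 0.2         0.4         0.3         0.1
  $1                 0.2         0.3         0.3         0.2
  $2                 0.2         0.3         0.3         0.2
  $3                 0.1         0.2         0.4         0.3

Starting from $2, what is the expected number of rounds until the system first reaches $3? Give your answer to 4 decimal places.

Let t(s) be the expected number of rounds to first reach $3 from state s, with t($3) = 0. Conditioning on the first round:
t($0) = 1 + 0.2·t($0) + 0.4·t($1) + 0.3·t($2)
t($1) = 1 + 0.2·t($0) + 0.3·t($1) + 0.3·t($2)
t($2) = 1 + 0.2·t($0) + 0.3·t($1) + 0.3·t($2)
Solving: t($0) = 6.1111, t($1) = 5.5556, t($2) = 5.5556.
Expected rounds from $2 to $3: 5.5556.

5.5556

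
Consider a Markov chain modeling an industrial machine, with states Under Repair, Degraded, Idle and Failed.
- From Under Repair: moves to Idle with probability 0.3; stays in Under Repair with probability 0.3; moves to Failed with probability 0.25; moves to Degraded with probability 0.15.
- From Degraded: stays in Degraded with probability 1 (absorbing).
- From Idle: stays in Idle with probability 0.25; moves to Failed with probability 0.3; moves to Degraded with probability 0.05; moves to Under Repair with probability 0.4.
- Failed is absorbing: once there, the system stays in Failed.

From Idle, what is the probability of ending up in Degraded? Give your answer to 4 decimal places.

0.2346

Let h(s) be the probability of absorption at Degraded starting from transient state s. Then h(Degraded) = 1 and h(Failed) = 0. By first-step analysis:
h(Under Repair) = 0.3·h(Under Repair) + 0.15·1 + 0.3·h(Idle) + 0.25·0
h(Idle) = 0.4·h(Under Repair) + 0.05·1 + 0.25·h(Idle) + 0.3·0
Solving: h(Under Repair) = 0.3148, h(Idle) = 0.2346.
Starting from Idle, the probability is 0.2346.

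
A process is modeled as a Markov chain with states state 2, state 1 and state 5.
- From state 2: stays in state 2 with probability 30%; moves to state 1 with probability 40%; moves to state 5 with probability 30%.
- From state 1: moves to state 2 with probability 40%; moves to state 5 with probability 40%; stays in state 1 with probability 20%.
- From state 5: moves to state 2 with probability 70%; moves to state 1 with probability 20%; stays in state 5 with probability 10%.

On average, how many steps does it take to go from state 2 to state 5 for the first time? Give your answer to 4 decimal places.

3.0000

Let t(s) be the expected number of steps to first reach state 5 from state s, with t(state 5) = 0. Conditioning on the first step:
t(state 2) = 1 + 0.3·t(state 2) + 0.4·t(state 1)
t(state 1) = 1 + 0.4·t(state 2) + 0.2·t(state 1)
Solving: t(state 2) = 3.0000, t(state 1) = 2.7500.
Expected steps from state 2 to state 5: 3.0000.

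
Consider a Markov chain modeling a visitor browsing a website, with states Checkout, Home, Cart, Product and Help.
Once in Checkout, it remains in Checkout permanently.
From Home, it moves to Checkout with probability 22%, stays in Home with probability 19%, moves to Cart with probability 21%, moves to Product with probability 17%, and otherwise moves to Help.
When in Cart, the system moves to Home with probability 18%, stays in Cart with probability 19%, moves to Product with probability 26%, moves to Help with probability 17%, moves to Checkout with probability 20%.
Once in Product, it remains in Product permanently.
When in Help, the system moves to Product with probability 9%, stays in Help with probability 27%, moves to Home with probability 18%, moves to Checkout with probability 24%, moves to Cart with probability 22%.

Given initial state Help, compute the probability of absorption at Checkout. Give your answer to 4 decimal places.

0.6185

Let h(s) be the probability of absorption at Checkout starting from transient state s. Then h(Checkout) = 1 and h(Product) = 0. By first-step analysis:
h(Home) = 0.22·1 + 0.19·h(Home) + 0.21·h(Cart) + 0.17·0 + 0.21·h(Help)
h(Cart) = 0.2·1 + 0.18·h(Home) + 0.19·h(Cart) + 0.26·0 + 0.17·h(Help)
h(Help) = 0.24·1 + 0.18·h(Home) + 0.22·h(Cart) + 0.09·0 + 0.27·h(Help)
Solving: h(Home) = 0.5620, h(Cart) = 0.5016, h(Help) = 0.6185.
Starting from Help, the probability is 0.6185.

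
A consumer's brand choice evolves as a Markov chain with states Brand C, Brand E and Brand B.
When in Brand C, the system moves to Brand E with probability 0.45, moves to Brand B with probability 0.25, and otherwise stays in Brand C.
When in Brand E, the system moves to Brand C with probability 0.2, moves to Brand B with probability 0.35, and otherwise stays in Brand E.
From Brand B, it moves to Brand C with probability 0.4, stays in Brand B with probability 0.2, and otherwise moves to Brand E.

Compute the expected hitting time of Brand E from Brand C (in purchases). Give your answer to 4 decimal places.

2.2826

Let t(s) be the expected number of purchases to first reach Brand E from state s, with t(Brand E) = 0. Conditioning on the first purchase:
t(Brand C) = 1 + 0.3·t(Brand C) + 0.25·t(Brand B)
t(Brand B) = 1 + 0.4·t(Brand C) + 0.2·t(Brand B)
Solving: t(Brand C) = 2.2826, t(Brand B) = 2.3913.
Expected purchases from Brand C to Brand E: 2.2826.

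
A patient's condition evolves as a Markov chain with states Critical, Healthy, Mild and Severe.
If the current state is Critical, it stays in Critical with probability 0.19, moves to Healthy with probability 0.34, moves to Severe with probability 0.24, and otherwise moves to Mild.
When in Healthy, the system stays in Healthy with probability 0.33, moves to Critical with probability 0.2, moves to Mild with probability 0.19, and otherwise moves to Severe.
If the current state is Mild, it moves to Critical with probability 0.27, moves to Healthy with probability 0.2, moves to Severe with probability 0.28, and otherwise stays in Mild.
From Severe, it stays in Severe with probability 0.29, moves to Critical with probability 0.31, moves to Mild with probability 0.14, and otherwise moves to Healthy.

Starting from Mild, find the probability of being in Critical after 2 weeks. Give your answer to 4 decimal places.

Propagate the distribution vector 2 weeks from Mild.
After 0 weeks: (0.0000, 0.0000, 1.0000, 0.0000)
After 1 week: (0.2700, 0.2000, 0.2500, 0.2800)
After 2 weeks: (0.2456, 0.2806, 0.2018, 0.2720)
P(in Critical after 2 weeks) = 0.2456

0.2456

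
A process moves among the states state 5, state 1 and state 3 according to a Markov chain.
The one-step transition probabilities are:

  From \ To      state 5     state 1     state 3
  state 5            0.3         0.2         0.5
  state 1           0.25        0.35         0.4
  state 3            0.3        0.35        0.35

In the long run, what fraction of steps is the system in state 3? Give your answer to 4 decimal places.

0.4081

Let the stationary distribution be π with π = πP and π_1 + π_2 + π_3 = 1.
π_1 = 0.3·π_1 + 0.25·π_2 + 0.3·π_3
π_2 = 0.2·π_1 + 0.35·π_2 + 0.35·π_3
Solving with the normalization constraint gives π = (0.2846, 0.3073, 0.4081).
So the stationary probability of state 3 is 0.4081.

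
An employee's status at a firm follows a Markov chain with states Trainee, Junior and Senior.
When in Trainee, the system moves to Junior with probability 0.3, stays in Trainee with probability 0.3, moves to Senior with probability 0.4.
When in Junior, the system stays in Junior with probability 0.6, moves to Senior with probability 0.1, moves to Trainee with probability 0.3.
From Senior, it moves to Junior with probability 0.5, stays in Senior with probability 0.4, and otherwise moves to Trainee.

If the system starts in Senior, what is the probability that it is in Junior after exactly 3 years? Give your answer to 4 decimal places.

Propagate the distribution vector 3 years from Senior.
After 0 years: (0.0000, 0.0000, 1.0000)
After 1 year: (0.1000, 0.5000, 0.4000)
After 2 years: (0.2200, 0.5300, 0.2500)
After 3 years: (0.2500, 0.5090, 0.2410)
P(in Junior after 3 years) = 0.5090

0.5090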